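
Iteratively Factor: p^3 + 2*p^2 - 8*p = (p)*(p^2 + 2*p - 8) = p*(p + 4)*(p - 2)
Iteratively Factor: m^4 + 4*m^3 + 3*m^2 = (m)*(m^3 + 4*m^2 + 3*m) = m*(m + 1)*(m^2 + 3*m) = m^2*(m + 1)*(m + 3)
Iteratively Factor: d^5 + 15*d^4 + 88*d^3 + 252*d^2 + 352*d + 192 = (d + 2)*(d^4 + 13*d^3 + 62*d^2 + 128*d + 96) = (d + 2)*(d + 4)*(d^3 + 9*d^2 + 26*d + 24) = (d + 2)*(d + 4)^2*(d^2 + 5*d + 6) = (d + 2)^2*(d + 4)^2*(d + 3)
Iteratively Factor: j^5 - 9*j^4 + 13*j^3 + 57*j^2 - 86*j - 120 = (j - 5)*(j^4 - 4*j^3 - 7*j^2 + 22*j + 24) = (j - 5)*(j + 2)*(j^3 - 6*j^2 + 5*j + 12) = (j - 5)*(j - 3)*(j + 2)*(j^2 - 3*j - 4) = (j - 5)*(j - 3)*(j + 1)*(j + 2)*(j - 4)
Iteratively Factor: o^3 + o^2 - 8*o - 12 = (o + 2)*(o^2 - o - 6) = (o + 2)^2*(o - 3)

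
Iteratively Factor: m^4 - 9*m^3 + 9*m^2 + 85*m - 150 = (m - 5)*(m^3 - 4*m^2 - 11*m + 30) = (m - 5)*(m + 3)*(m^2 - 7*m + 10) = (m - 5)^2*(m + 3)*(m - 2)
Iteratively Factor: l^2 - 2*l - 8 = (l - 4)*(l + 2)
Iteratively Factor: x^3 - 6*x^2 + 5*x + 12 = (x - 4)*(x^2 - 2*x - 3) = (x - 4)*(x - 3)*(x + 1)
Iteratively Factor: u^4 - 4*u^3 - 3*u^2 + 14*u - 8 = (u + 2)*(u^3 - 6*u^2 + 9*u - 4) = (u - 1)*(u + 2)*(u^2 - 5*u + 4) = (u - 4)*(u - 1)*(u + 2)*(u - 1)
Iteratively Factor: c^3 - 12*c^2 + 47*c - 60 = (c - 4)*(c^2 - 8*c + 15) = (c - 4)*(c - 3)*(c - 5)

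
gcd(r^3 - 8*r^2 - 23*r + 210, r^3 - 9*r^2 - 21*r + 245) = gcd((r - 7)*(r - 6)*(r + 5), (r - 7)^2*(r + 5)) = r^2 - 2*r - 35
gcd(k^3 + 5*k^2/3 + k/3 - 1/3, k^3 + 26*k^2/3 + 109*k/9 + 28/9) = 1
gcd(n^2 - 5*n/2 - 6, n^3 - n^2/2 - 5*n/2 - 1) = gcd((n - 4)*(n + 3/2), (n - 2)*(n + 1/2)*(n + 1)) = 1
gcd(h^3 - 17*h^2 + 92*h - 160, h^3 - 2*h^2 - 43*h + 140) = h^2 - 9*h + 20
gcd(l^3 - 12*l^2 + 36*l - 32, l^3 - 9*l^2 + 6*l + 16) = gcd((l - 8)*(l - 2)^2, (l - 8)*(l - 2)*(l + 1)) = l^2 - 10*l + 16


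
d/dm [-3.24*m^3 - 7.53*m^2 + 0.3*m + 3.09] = -9.72*m^2 - 15.06*m + 0.3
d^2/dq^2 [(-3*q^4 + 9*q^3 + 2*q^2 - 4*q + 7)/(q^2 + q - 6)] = 2*(-3*q^6 - 9*q^5 + 45*q^4 + 201*q^3 - 753*q^2 + 921*q + 97)/(q^6 + 3*q^5 - 15*q^4 - 35*q^3 + 90*q^2 + 108*q - 216)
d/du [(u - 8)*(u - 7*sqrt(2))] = 2*u - 7*sqrt(2) - 8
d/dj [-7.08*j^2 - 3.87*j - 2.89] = -14.16*j - 3.87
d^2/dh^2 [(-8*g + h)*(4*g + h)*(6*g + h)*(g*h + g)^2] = g^2*(-384*g^3 - 336*g^2*h - 224*g^2 + 24*g*h^2 + 24*g*h + 4*g + 20*h^3 + 24*h^2 + 6*h)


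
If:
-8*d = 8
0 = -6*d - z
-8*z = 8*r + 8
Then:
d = -1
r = -7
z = 6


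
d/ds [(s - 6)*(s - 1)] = 2*s - 7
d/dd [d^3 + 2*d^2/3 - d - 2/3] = 3*d^2 + 4*d/3 - 1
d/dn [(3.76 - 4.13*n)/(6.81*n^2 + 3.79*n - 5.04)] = (28.1253*n^2 - 51.2112*n + 6.5648)/(46.3761*n^4 + 51.6198*n^3 - 54.2807*n^2 - 38.2032*n + 25.4016)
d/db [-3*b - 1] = -3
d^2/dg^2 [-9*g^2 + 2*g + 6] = -18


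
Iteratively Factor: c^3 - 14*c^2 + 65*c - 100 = (c - 4)*(c^2 - 10*c + 25) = (c - 5)*(c - 4)*(c - 5)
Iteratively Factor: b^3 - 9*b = (b + 3)*(b^2 - 3*b) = b*(b + 3)*(b - 3)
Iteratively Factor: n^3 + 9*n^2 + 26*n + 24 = (n + 3)*(n^2 + 6*n + 8) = (n + 3)*(n + 4)*(n + 2)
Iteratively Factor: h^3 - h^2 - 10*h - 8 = (h - 4)*(h^2 + 3*h + 2) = (h - 4)*(h + 2)*(h + 1)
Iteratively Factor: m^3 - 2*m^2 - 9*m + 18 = (m + 3)*(m^2 - 5*m + 6) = (m - 2)*(m + 3)*(m - 3)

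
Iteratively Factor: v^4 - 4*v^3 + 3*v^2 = (v - 1)*(v^3 - 3*v^2) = v*(v - 1)*(v^2 - 3*v) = v*(v - 3)*(v - 1)*(v)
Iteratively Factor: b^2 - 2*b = (b)*(b - 2)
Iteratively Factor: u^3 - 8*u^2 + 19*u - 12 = (u - 1)*(u^2 - 7*u + 12) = (u - 3)*(u - 1)*(u - 4)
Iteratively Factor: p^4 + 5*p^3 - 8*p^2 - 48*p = (p + 4)*(p^3 + p^2 - 12*p) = (p + 4)^2*(p^2 - 3*p) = (p - 3)*(p + 4)^2*(p)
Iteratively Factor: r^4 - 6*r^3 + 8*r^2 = (r)*(r^3 - 6*r^2 + 8*r) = r*(r - 2)*(r^2 - 4*r) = r*(r - 4)*(r - 2)*(r)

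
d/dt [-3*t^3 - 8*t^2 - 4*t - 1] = -9*t^2 - 16*t - 4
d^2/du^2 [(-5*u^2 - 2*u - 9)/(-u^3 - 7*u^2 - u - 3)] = 2*(5*u^6 + 6*u^5 + 81*u^4 + 460*u^3 + 999*u^2 - 18*u - 141)/(u^9 + 21*u^8 + 150*u^7 + 394*u^6 + 276*u^5 + 480*u^4 + 154*u^3 + 198*u^2 + 27*u + 27)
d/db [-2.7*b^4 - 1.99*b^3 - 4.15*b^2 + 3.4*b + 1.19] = -10.8*b^3 - 5.97*b^2 - 8.3*b + 3.4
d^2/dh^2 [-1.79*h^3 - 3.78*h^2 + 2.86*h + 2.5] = -10.74*h - 7.56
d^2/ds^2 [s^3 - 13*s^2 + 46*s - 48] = 6*s - 26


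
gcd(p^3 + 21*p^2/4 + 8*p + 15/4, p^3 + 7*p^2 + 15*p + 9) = p^2 + 4*p + 3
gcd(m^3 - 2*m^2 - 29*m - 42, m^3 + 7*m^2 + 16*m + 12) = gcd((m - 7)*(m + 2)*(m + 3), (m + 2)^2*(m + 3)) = m^2 + 5*m + 6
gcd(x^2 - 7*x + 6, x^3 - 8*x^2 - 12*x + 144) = x - 6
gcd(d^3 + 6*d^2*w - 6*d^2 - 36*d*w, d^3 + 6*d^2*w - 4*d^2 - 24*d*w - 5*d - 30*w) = d + 6*w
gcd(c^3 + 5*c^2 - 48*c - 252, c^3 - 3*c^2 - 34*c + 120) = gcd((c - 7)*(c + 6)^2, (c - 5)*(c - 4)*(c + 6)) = c + 6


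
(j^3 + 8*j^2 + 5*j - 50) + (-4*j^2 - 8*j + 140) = j^3 + 4*j^2 - 3*j + 90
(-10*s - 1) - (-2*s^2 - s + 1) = 2*s^2 - 9*s - 2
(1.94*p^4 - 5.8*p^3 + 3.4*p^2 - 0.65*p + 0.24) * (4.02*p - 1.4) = 7.7988*p^5 - 26.032*p^4 + 21.788*p^3 - 7.373*p^2 + 1.8748*p - 0.336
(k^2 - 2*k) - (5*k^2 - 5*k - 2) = -4*k^2 + 3*k + 2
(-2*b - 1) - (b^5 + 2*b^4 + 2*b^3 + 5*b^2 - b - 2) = -b^5 - 2*b^4 - 2*b^3 - 5*b^2 - b + 1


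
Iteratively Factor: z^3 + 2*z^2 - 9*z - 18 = (z + 2)*(z^2 - 9) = (z + 2)*(z + 3)*(z - 3)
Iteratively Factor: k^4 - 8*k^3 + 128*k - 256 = (k - 4)*(k^3 - 4*k^2 - 16*k + 64) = (k - 4)*(k + 4)*(k^2 - 8*k + 16) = (k - 4)^2*(k + 4)*(k - 4)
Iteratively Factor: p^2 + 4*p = (p + 4)*(p)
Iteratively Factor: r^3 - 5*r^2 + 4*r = (r)*(r^2 - 5*r + 4) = r*(r - 1)*(r - 4)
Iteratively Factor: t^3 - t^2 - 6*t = (t - 3)*(t^2 + 2*t) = t*(t - 3)*(t + 2)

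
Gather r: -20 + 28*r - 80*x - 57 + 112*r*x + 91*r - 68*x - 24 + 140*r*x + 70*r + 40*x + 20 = r*(252*x + 189) - 108*x - 81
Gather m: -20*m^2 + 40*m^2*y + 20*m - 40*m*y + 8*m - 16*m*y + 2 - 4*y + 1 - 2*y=m^2*(40*y - 20) + m*(28 - 56*y) - 6*y + 3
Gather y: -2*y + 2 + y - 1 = 1 - y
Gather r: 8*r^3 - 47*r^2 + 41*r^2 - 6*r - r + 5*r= 8*r^3 - 6*r^2 - 2*r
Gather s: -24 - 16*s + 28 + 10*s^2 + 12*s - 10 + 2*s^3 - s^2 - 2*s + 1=2*s^3 + 9*s^2 - 6*s - 5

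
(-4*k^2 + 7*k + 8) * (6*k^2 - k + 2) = -24*k^4 + 46*k^3 + 33*k^2 + 6*k + 16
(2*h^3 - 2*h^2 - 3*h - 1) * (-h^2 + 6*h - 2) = -2*h^5 + 14*h^4 - 13*h^3 - 13*h^2 + 2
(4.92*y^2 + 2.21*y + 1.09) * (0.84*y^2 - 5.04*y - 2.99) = 4.1328*y^4 - 22.9404*y^3 - 24.9336*y^2 - 12.1015*y - 3.2591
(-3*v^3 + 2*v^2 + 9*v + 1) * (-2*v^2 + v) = 6*v^5 - 7*v^4 - 16*v^3 + 7*v^2 + v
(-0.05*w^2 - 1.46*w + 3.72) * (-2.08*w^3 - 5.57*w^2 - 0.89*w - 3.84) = 0.104*w^5 + 3.3153*w^4 + 0.4391*w^3 - 19.229*w^2 + 2.2956*w - 14.2848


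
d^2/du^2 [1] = 0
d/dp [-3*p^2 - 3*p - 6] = -6*p - 3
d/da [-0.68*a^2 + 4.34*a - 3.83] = 4.34 - 1.36*a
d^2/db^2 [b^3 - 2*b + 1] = 6*b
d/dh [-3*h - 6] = -3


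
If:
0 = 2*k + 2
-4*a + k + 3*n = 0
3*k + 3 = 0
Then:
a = 3*n/4 - 1/4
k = -1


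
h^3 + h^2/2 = h^2*(h + 1/2)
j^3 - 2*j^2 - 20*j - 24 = (j - 6)*(j + 2)^2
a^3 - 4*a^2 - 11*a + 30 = (a - 5)*(a - 2)*(a + 3)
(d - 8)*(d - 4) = d^2 - 12*d + 32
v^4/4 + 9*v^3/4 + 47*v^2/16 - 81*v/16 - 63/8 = (v/4 + 1/2)*(v - 3/2)*(v + 3/2)*(v + 7)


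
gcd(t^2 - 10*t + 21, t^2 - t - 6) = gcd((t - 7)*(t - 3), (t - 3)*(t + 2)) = t - 3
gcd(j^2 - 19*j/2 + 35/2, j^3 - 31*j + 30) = 1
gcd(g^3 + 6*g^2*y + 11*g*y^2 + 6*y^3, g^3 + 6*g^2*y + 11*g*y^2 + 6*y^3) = g^3 + 6*g^2*y + 11*g*y^2 + 6*y^3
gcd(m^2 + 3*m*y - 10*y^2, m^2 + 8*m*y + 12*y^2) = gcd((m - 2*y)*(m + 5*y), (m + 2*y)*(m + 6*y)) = 1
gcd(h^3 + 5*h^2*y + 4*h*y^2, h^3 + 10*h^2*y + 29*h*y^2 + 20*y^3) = h^2 + 5*h*y + 4*y^2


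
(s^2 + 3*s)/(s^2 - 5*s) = (s + 3)/(s - 5)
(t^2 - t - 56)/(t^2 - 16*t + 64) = (t + 7)/(t - 8)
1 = 1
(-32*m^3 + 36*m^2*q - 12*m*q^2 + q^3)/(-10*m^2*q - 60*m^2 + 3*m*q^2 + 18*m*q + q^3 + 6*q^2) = (16*m^2 - 10*m*q + q^2)/(5*m*q + 30*m + q^2 + 6*q)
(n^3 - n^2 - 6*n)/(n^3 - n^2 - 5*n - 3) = n*(n + 2)/(n^2 + 2*n + 1)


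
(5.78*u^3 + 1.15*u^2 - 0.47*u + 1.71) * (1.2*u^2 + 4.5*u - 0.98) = 6.936*u^5 + 27.39*u^4 - 1.0534*u^3 - 1.19*u^2 + 8.1556*u - 1.6758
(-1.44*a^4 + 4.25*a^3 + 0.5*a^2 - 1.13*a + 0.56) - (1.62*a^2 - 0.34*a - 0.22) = -1.44*a^4 + 4.25*a^3 - 1.12*a^2 - 0.79*a + 0.78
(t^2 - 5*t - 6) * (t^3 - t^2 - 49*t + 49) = t^5 - 6*t^4 - 50*t^3 + 300*t^2 + 49*t - 294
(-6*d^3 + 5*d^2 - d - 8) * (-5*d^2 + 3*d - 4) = 30*d^5 - 43*d^4 + 44*d^3 + 17*d^2 - 20*d + 32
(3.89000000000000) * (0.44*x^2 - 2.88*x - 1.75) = 1.7116*x^2 - 11.2032*x - 6.8075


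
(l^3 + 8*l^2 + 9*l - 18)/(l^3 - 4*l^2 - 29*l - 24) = (l^2 + 5*l - 6)/(l^2 - 7*l - 8)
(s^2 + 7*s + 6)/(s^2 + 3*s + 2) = (s + 6)/(s + 2)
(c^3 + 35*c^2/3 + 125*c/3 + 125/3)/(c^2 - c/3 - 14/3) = (3*c^3 + 35*c^2 + 125*c + 125)/(3*c^2 - c - 14)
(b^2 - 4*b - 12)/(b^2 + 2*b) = (b - 6)/b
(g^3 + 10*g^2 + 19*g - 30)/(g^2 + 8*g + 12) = (g^2 + 4*g - 5)/(g + 2)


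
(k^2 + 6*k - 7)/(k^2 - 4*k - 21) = (-k^2 - 6*k + 7)/(-k^2 + 4*k + 21)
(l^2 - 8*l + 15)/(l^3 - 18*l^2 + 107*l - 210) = (l - 3)/(l^2 - 13*l + 42)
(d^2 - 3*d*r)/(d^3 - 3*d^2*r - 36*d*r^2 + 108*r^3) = d/(d^2 - 36*r^2)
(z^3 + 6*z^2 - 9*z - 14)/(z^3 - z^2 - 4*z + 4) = (z^2 + 8*z + 7)/(z^2 + z - 2)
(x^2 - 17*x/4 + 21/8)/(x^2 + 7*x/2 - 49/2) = (x - 3/4)/(x + 7)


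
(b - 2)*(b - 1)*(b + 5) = b^3 + 2*b^2 - 13*b + 10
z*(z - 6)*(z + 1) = z^3 - 5*z^2 - 6*z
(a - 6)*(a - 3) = a^2 - 9*a + 18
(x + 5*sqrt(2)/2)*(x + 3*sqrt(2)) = x^2 + 11*sqrt(2)*x/2 + 15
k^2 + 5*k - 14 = (k - 2)*(k + 7)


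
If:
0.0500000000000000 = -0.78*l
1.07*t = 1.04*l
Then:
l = -0.06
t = -0.06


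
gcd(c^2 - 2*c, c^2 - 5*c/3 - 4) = 1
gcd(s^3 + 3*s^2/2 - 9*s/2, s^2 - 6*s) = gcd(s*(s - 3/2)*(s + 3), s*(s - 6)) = s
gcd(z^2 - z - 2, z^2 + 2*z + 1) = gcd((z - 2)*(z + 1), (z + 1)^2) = z + 1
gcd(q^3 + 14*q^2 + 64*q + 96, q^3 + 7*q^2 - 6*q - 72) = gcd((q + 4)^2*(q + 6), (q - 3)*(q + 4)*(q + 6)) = q^2 + 10*q + 24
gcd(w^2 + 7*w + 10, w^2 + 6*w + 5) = w + 5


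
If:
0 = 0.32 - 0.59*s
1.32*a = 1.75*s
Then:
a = 0.72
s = 0.54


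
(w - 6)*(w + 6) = w^2 - 36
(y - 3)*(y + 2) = y^2 - y - 6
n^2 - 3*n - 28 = (n - 7)*(n + 4)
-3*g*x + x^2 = x*(-3*g + x)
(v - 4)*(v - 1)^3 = v^4 - 7*v^3 + 15*v^2 - 13*v + 4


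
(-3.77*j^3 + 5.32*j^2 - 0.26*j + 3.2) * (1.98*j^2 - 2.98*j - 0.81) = -7.4646*j^5 + 21.7682*j^4 - 13.3147*j^3 + 2.8016*j^2 - 9.3254*j - 2.592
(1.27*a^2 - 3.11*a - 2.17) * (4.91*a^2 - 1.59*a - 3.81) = 6.2357*a^4 - 17.2894*a^3 - 10.5485*a^2 + 15.2994*a + 8.2677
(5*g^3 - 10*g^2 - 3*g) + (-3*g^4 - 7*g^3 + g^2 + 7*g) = -3*g^4 - 2*g^3 - 9*g^2 + 4*g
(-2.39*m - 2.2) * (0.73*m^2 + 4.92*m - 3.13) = -1.7447*m^3 - 13.3648*m^2 - 3.3433*m + 6.886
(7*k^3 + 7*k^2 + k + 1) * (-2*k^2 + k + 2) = -14*k^5 - 7*k^4 + 19*k^3 + 13*k^2 + 3*k + 2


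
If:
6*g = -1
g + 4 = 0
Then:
No Solution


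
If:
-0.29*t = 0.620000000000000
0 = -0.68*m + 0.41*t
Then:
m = -1.29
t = -2.14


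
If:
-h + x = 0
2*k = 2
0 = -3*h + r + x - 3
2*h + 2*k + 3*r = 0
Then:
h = -11/8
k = 1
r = 1/4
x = -11/8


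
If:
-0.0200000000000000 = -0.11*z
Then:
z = 0.18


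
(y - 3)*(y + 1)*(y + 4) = y^3 + 2*y^2 - 11*y - 12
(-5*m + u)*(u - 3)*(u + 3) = -5*m*u^2 + 45*m + u^3 - 9*u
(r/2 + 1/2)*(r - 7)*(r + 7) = r^3/2 + r^2/2 - 49*r/2 - 49/2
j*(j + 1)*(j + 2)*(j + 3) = j^4 + 6*j^3 + 11*j^2 + 6*j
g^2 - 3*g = g*(g - 3)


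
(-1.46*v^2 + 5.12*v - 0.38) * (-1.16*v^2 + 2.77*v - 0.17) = 1.6936*v^4 - 9.9834*v^3 + 14.8714*v^2 - 1.923*v + 0.0646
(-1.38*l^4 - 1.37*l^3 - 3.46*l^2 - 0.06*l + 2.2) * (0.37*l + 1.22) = -0.5106*l^5 - 2.1905*l^4 - 2.9516*l^3 - 4.2434*l^2 + 0.7408*l + 2.684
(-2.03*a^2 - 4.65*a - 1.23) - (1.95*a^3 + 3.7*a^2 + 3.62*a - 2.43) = -1.95*a^3 - 5.73*a^2 - 8.27*a + 1.2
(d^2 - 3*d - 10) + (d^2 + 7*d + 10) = 2*d^2 + 4*d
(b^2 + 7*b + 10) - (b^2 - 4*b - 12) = 11*b + 22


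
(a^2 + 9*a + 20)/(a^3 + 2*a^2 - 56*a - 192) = (a + 5)/(a^2 - 2*a - 48)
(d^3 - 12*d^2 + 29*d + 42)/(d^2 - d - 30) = (d^2 - 6*d - 7)/(d + 5)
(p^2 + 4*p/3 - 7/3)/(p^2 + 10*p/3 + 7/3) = (p - 1)/(p + 1)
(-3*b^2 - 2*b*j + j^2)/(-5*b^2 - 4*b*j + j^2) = (3*b - j)/(5*b - j)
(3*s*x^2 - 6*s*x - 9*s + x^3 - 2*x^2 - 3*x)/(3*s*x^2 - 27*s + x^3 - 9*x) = (x + 1)/(x + 3)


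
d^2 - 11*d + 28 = (d - 7)*(d - 4)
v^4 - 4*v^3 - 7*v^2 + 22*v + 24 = (v - 4)*(v - 3)*(v + 1)*(v + 2)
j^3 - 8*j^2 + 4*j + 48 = (j - 6)*(j - 4)*(j + 2)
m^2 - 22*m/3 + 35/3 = (m - 5)*(m - 7/3)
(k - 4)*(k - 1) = k^2 - 5*k + 4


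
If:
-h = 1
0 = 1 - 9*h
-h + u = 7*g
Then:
No Solution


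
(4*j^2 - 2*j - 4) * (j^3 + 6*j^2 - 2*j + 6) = 4*j^5 + 22*j^4 - 24*j^3 + 4*j^2 - 4*j - 24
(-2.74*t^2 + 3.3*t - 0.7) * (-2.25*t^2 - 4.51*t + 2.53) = 6.165*t^4 + 4.9324*t^3 - 20.2402*t^2 + 11.506*t - 1.771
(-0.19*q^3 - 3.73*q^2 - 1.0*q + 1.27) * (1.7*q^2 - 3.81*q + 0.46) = -0.323*q^5 - 5.6171*q^4 + 12.4239*q^3 + 4.2532*q^2 - 5.2987*q + 0.5842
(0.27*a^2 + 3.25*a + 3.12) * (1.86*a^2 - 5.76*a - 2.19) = 0.5022*a^4 + 4.4898*a^3 - 13.5081*a^2 - 25.0887*a - 6.8328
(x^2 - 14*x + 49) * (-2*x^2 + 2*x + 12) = -2*x^4 + 30*x^3 - 114*x^2 - 70*x + 588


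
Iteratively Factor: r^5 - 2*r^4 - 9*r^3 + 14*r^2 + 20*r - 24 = (r - 2)*(r^4 - 9*r^2 - 4*r + 12) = (r - 2)*(r - 1)*(r^3 + r^2 - 8*r - 12) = (r - 2)*(r - 1)*(r + 2)*(r^2 - r - 6) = (r - 3)*(r - 2)*(r - 1)*(r + 2)*(r + 2)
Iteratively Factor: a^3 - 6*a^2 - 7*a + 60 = (a - 5)*(a^2 - a - 12) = (a - 5)*(a + 3)*(a - 4)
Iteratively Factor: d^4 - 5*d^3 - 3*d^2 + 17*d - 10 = (d - 5)*(d^3 - 3*d + 2) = (d - 5)*(d - 1)*(d^2 + d - 2) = (d - 5)*(d - 1)*(d + 2)*(d - 1)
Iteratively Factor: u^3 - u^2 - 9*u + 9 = (u + 3)*(u^2 - 4*u + 3) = (u - 1)*(u + 3)*(u - 3)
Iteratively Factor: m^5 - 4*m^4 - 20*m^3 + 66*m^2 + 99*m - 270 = (m - 3)*(m^4 - m^3 - 23*m^2 - 3*m + 90) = (m - 5)*(m - 3)*(m^3 + 4*m^2 - 3*m - 18) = (m - 5)*(m - 3)*(m + 3)*(m^2 + m - 6) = (m - 5)*(m - 3)*(m - 2)*(m + 3)*(m + 3)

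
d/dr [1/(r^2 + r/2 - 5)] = 2*(-4*r - 1)/(2*r^2 + r - 10)^2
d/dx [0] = 0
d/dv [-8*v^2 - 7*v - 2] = -16*v - 7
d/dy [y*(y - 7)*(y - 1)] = 3*y^2 - 16*y + 7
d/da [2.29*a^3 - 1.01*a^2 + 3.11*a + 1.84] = 6.87*a^2 - 2.02*a + 3.11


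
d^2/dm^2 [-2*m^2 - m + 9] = -4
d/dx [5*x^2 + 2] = 10*x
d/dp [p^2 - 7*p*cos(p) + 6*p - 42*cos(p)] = 7*p*sin(p) + 2*p + 42*sin(p) - 7*cos(p) + 6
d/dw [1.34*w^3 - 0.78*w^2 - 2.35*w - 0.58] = 4.02*w^2 - 1.56*w - 2.35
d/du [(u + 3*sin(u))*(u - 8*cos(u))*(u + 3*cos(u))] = -(u + 3*sin(u))*(u - 8*cos(u))*(3*sin(u) - 1) + (u + 3*sin(u))*(u + 3*cos(u))*(8*sin(u) + 1) + (u - 8*cos(u))*(u + 3*cos(u))*(3*cos(u) + 1)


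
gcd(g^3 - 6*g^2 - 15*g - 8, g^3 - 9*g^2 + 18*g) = 1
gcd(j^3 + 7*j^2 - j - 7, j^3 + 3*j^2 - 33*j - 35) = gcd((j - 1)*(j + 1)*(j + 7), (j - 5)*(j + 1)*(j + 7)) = j^2 + 8*j + 7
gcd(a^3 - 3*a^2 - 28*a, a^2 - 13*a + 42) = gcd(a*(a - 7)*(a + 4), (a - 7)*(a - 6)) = a - 7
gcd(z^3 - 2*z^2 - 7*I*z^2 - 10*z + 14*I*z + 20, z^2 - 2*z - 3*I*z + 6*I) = z - 2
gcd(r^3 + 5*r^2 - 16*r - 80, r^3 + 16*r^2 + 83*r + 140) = r^2 + 9*r + 20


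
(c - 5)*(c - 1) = c^2 - 6*c + 5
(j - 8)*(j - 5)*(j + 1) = j^3 - 12*j^2 + 27*j + 40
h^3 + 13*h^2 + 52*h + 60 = (h + 2)*(h + 5)*(h + 6)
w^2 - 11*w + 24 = (w - 8)*(w - 3)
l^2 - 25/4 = (l - 5/2)*(l + 5/2)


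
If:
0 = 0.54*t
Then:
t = 0.00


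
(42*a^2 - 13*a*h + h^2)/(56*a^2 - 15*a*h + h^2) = (6*a - h)/(8*a - h)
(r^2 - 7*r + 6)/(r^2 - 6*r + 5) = (r - 6)/(r - 5)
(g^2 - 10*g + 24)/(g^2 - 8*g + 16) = (g - 6)/(g - 4)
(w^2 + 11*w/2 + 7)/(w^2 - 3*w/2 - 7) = (2*w + 7)/(2*w - 7)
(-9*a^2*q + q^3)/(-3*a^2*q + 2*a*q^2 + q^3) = (-3*a + q)/(-a + q)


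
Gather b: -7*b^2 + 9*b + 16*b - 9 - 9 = -7*b^2 + 25*b - 18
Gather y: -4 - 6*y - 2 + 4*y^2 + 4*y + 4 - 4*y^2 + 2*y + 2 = 0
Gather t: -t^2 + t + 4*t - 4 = -t^2 + 5*t - 4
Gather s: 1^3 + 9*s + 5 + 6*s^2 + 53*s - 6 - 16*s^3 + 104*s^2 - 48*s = -16*s^3 + 110*s^2 + 14*s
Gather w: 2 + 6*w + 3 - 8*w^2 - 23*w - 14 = -8*w^2 - 17*w - 9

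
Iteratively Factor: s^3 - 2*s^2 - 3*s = (s)*(s^2 - 2*s - 3) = s*(s + 1)*(s - 3)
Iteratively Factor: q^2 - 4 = (q + 2)*(q - 2)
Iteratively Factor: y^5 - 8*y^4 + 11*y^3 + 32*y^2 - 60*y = (y)*(y^4 - 8*y^3 + 11*y^2 + 32*y - 60) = y*(y - 5)*(y^3 - 3*y^2 - 4*y + 12) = y*(y - 5)*(y - 3)*(y^2 - 4) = y*(y - 5)*(y - 3)*(y + 2)*(y - 2)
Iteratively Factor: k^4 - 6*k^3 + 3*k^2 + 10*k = (k + 1)*(k^3 - 7*k^2 + 10*k) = (k - 5)*(k + 1)*(k^2 - 2*k) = (k - 5)*(k - 2)*(k + 1)*(k)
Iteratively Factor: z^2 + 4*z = (z + 4)*(z)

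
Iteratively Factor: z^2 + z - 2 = (z - 1)*(z + 2)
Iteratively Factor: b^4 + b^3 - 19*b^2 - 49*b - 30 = (b - 5)*(b^3 + 6*b^2 + 11*b + 6) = (b - 5)*(b + 1)*(b^2 + 5*b + 6) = (b - 5)*(b + 1)*(b + 2)*(b + 3)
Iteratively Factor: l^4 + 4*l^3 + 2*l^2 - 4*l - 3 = (l + 3)*(l^3 + l^2 - l - 1) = (l + 1)*(l + 3)*(l^2 - 1) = (l + 1)^2*(l + 3)*(l - 1)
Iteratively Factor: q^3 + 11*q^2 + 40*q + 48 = (q + 3)*(q^2 + 8*q + 16) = (q + 3)*(q + 4)*(q + 4)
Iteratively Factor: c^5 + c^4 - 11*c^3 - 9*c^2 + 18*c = (c + 2)*(c^4 - c^3 - 9*c^2 + 9*c) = (c - 1)*(c + 2)*(c^3 - 9*c) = (c - 3)*(c - 1)*(c + 2)*(c^2 + 3*c) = c*(c - 3)*(c - 1)*(c + 2)*(c + 3)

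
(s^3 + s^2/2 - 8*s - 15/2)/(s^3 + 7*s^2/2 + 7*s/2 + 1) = (2*s^2 - s - 15)/(2*s^2 + 5*s + 2)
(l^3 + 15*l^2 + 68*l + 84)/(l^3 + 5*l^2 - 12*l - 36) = (l + 7)/(l - 3)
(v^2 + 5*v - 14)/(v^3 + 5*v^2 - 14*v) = 1/v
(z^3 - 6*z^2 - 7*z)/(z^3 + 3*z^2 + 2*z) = (z - 7)/(z + 2)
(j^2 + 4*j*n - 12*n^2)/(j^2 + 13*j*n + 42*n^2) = (j - 2*n)/(j + 7*n)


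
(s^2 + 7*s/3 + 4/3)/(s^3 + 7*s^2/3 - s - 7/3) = (3*s + 4)/(3*s^2 + 4*s - 7)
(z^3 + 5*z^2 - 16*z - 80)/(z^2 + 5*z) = z - 16/z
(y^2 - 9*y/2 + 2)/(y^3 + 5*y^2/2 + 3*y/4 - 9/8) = 4*(y - 4)/(4*y^2 + 12*y + 9)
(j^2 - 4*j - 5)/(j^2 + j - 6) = (j^2 - 4*j - 5)/(j^2 + j - 6)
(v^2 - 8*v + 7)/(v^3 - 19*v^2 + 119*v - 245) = (v - 1)/(v^2 - 12*v + 35)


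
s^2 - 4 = (s - 2)*(s + 2)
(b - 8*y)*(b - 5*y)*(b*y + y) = b^3*y - 13*b^2*y^2 + b^2*y + 40*b*y^3 - 13*b*y^2 + 40*y^3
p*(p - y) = p^2 - p*y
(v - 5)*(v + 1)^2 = v^3 - 3*v^2 - 9*v - 5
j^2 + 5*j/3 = j*(j + 5/3)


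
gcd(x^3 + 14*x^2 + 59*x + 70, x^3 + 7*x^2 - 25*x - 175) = x^2 + 12*x + 35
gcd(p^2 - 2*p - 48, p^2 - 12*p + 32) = p - 8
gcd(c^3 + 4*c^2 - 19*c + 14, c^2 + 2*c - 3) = c - 1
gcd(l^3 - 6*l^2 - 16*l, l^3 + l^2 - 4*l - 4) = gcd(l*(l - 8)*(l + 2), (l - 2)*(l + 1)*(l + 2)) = l + 2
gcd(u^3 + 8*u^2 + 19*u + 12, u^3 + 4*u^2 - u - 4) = u^2 + 5*u + 4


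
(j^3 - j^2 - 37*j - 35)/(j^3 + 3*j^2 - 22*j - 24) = (j^2 - 2*j - 35)/(j^2 + 2*j - 24)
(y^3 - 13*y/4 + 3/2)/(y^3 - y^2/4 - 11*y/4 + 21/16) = 4*(y + 2)/(4*y + 7)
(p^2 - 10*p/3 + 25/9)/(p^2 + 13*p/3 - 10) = (p - 5/3)/(p + 6)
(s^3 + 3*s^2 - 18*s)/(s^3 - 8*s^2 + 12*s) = (s^2 + 3*s - 18)/(s^2 - 8*s + 12)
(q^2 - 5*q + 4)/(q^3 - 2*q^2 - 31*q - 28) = (-q^2 + 5*q - 4)/(-q^3 + 2*q^2 + 31*q + 28)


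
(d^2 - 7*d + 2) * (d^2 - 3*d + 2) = d^4 - 10*d^3 + 25*d^2 - 20*d + 4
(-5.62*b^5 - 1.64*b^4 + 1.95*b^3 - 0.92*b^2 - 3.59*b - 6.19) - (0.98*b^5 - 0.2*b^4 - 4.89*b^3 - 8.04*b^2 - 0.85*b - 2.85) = -6.6*b^5 - 1.44*b^4 + 6.84*b^3 + 7.12*b^2 - 2.74*b - 3.34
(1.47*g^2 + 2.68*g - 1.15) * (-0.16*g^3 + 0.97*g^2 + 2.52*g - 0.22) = -0.2352*g^5 + 0.9971*g^4 + 6.488*g^3 + 5.3147*g^2 - 3.4876*g + 0.253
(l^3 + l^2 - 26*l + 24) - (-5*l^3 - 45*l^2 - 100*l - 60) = 6*l^3 + 46*l^2 + 74*l + 84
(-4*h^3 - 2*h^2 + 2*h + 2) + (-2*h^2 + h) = -4*h^3 - 4*h^2 + 3*h + 2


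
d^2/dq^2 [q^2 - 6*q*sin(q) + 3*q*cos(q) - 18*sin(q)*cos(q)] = 6*q*sin(q) - 3*q*cos(q) - 6*sin(q) + 36*sin(2*q) - 12*cos(q) + 2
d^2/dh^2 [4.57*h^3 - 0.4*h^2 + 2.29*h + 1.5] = 27.42*h - 0.8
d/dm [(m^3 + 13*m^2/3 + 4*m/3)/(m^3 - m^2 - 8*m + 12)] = 8*(-2*m^3 - 11*m^2 - 21*m - 3)/(3*(m^5 - 15*m^3 + 10*m^2 + 60*m - 72))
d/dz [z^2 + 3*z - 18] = 2*z + 3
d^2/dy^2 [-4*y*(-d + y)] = -8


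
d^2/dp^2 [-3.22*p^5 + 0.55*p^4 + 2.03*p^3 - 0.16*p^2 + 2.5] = -64.4*p^3 + 6.6*p^2 + 12.18*p - 0.32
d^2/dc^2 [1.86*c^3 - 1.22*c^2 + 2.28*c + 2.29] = 11.16*c - 2.44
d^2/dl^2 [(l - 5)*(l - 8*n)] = 2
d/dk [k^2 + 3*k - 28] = 2*k + 3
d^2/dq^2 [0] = 0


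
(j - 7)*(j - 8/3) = j^2 - 29*j/3 + 56/3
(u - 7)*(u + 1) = u^2 - 6*u - 7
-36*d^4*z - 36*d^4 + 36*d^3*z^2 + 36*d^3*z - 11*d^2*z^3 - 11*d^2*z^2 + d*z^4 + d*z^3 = (-6*d + z)*(-3*d + z)*(-2*d + z)*(d*z + d)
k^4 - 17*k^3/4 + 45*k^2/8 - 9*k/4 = k*(k - 2)*(k - 3/2)*(k - 3/4)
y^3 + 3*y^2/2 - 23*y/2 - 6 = (y - 3)*(y + 1/2)*(y + 4)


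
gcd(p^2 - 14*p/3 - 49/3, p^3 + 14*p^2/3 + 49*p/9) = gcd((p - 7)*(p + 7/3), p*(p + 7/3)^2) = p + 7/3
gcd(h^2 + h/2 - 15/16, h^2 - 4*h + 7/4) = 1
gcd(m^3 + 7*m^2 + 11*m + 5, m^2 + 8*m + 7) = m + 1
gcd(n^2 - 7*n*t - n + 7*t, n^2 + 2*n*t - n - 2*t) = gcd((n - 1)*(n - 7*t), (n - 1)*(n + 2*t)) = n - 1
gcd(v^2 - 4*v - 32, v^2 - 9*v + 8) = v - 8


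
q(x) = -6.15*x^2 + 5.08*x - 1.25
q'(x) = 5.08 - 12.3*x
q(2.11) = -17.91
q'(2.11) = -20.87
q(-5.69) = -229.27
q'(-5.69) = 75.07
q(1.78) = -11.69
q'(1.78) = -16.81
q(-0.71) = -7.96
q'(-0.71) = 13.81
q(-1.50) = -22.71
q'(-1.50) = 23.53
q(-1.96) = -34.83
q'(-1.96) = 29.19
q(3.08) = -43.94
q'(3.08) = -32.80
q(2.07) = -17.09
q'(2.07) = -20.38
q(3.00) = -41.36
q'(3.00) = -31.82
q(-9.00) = -545.12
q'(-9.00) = 115.78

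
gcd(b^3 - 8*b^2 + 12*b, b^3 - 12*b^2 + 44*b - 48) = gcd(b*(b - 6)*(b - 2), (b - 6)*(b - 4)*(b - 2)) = b^2 - 8*b + 12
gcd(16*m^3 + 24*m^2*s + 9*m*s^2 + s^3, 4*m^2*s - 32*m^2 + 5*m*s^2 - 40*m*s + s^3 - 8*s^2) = 4*m^2 + 5*m*s + s^2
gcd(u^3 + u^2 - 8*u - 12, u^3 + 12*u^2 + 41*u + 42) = u + 2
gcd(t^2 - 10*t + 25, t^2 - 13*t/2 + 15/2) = t - 5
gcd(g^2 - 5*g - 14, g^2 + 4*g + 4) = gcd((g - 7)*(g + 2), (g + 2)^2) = g + 2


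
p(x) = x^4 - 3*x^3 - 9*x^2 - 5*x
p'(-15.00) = -15260.00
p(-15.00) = 58800.00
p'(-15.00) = -15260.00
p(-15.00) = 58800.00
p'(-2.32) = -61.63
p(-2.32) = 29.59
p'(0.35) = -12.23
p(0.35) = -2.97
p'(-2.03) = -39.01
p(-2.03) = 15.14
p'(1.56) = -39.80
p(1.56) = -35.17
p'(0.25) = -10.00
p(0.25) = -1.86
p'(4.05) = 40.20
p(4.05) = -98.12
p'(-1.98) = -35.69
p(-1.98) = 13.27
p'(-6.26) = -1226.27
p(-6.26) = 1950.22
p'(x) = 4*x^3 - 9*x^2 - 18*x - 5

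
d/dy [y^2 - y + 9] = 2*y - 1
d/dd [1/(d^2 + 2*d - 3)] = 2*(-d - 1)/(d^2 + 2*d - 3)^2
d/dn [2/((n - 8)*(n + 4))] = 4*(2 - n)/(n^4 - 8*n^3 - 48*n^2 + 256*n + 1024)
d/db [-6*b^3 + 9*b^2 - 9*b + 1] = -18*b^2 + 18*b - 9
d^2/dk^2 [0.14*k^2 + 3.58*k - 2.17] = 0.280000000000000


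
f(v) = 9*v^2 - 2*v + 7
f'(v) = 18*v - 2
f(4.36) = 169.37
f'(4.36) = 76.48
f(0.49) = 8.18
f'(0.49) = 6.82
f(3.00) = 82.00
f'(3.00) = 52.00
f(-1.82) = 40.45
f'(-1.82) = -34.76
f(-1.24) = 23.32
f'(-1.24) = -24.32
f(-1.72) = 37.07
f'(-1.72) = -32.96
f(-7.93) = 588.82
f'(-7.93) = -144.74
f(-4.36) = 186.81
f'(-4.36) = -80.48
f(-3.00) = 94.00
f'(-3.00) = -56.00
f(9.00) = 718.00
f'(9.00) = 160.00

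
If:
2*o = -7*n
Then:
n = -2*o/7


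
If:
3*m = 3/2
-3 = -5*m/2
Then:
No Solution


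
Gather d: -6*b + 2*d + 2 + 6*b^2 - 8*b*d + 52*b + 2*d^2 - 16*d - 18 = 6*b^2 + 46*b + 2*d^2 + d*(-8*b - 14) - 16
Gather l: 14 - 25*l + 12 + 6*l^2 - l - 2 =6*l^2 - 26*l + 24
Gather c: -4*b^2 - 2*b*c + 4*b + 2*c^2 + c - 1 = -4*b^2 + 4*b + 2*c^2 + c*(1 - 2*b) - 1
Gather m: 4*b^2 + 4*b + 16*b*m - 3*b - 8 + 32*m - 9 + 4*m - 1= 4*b^2 + b + m*(16*b + 36) - 18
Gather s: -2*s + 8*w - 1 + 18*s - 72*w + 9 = 16*s - 64*w + 8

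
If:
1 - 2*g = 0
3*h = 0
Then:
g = 1/2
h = 0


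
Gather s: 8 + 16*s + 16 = 16*s + 24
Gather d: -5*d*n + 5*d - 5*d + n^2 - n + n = -5*d*n + n^2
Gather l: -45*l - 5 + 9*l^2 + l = 9*l^2 - 44*l - 5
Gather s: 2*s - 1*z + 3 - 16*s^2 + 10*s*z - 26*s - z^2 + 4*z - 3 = -16*s^2 + s*(10*z - 24) - z^2 + 3*z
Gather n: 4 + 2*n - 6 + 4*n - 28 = 6*n - 30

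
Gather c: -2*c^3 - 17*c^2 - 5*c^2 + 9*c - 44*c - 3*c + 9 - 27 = -2*c^3 - 22*c^2 - 38*c - 18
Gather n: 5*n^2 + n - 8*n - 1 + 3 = 5*n^2 - 7*n + 2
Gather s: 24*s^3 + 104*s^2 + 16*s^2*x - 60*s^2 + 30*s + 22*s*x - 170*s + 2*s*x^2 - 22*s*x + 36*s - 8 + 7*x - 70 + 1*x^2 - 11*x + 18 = 24*s^3 + s^2*(16*x + 44) + s*(2*x^2 - 104) + x^2 - 4*x - 60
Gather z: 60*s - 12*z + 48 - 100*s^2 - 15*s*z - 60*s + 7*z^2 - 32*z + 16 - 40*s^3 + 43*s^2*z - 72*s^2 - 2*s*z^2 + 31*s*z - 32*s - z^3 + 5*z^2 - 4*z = -40*s^3 - 172*s^2 - 32*s - z^3 + z^2*(12 - 2*s) + z*(43*s^2 + 16*s - 48) + 64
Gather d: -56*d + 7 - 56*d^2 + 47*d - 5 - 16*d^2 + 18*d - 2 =-72*d^2 + 9*d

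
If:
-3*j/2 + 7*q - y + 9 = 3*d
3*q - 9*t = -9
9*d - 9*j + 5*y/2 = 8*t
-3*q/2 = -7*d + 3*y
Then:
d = 1761*y/3266 - 558/1633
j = 3253*y/4899 - 1238/1633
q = 843*y/1633 - 2604/1633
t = 281*y/1633 + 765/1633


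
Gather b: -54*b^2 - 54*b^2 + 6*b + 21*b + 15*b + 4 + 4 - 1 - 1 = -108*b^2 + 42*b + 6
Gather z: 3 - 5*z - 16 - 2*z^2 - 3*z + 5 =-2*z^2 - 8*z - 8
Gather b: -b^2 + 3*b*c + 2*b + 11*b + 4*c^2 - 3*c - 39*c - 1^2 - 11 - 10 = -b^2 + b*(3*c + 13) + 4*c^2 - 42*c - 22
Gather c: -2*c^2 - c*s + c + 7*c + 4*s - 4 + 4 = -2*c^2 + c*(8 - s) + 4*s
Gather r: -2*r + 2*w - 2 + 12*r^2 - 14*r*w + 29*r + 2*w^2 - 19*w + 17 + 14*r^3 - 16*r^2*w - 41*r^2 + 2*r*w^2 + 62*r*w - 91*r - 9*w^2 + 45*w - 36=14*r^3 + r^2*(-16*w - 29) + r*(2*w^2 + 48*w - 64) - 7*w^2 + 28*w - 21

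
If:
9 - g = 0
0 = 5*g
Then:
No Solution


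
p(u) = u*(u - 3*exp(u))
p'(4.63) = -1722.20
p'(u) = u*(1 - 3*exp(u)) + u - 3*exp(u)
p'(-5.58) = -11.11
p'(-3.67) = -7.14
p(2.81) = -132.13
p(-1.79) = 4.10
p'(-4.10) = -8.05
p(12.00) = -5859028.49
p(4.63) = -1402.48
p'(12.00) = -6347412.87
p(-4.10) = 17.01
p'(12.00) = -6347412.87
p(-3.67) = 13.75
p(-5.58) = 31.20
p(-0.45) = 1.06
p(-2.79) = 8.30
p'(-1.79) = -3.18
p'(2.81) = -184.23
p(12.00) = -5859028.49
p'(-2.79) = -5.25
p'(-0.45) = -1.95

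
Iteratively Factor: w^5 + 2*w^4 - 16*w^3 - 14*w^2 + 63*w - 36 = (w - 3)*(w^4 + 5*w^3 - w^2 - 17*w + 12) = (w - 3)*(w - 1)*(w^3 + 6*w^2 + 5*w - 12) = (w - 3)*(w - 1)*(w + 3)*(w^2 + 3*w - 4) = (w - 3)*(w - 1)^2*(w + 3)*(w + 4)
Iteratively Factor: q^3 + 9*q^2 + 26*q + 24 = (q + 2)*(q^2 + 7*q + 12) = (q + 2)*(q + 4)*(q + 3)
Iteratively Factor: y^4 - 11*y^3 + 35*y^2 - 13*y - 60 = (y + 1)*(y^3 - 12*y^2 + 47*y - 60) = (y - 5)*(y + 1)*(y^2 - 7*y + 12) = (y - 5)*(y - 3)*(y + 1)*(y - 4)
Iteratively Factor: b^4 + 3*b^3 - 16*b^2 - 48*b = (b + 3)*(b^3 - 16*b) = (b + 3)*(b + 4)*(b^2 - 4*b) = b*(b + 3)*(b + 4)*(b - 4)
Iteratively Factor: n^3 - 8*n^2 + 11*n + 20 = (n + 1)*(n^2 - 9*n + 20) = (n - 5)*(n + 1)*(n - 4)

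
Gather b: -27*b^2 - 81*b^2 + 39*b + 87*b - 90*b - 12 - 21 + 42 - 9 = -108*b^2 + 36*b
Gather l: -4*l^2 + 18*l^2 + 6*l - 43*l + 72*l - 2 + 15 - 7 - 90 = 14*l^2 + 35*l - 84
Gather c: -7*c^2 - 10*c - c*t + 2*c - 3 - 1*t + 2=-7*c^2 + c*(-t - 8) - t - 1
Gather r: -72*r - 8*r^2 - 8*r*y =-8*r^2 + r*(-8*y - 72)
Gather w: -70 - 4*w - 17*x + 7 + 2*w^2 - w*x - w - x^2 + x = 2*w^2 + w*(-x - 5) - x^2 - 16*x - 63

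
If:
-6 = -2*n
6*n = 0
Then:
No Solution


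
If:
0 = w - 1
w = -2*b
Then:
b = -1/2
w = 1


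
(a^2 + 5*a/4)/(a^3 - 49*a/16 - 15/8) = 4*a/(4*a^2 - 5*a - 6)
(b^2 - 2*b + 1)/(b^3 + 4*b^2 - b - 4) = (b - 1)/(b^2 + 5*b + 4)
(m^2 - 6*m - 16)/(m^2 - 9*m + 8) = (m + 2)/(m - 1)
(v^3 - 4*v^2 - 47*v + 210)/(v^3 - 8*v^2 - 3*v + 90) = (v + 7)/(v + 3)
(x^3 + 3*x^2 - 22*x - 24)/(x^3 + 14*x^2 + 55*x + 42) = (x - 4)/(x + 7)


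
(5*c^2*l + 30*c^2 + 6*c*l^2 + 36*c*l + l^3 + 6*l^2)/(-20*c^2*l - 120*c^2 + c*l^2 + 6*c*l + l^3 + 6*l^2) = (-c - l)/(4*c - l)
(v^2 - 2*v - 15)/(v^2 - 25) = (v + 3)/(v + 5)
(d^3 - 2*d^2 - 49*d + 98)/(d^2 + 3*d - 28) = (d^2 - 9*d + 14)/(d - 4)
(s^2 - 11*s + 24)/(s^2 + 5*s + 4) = (s^2 - 11*s + 24)/(s^2 + 5*s + 4)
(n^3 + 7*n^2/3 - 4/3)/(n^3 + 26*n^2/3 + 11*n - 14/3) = (3*n^2 + n - 2)/(3*n^2 + 20*n - 7)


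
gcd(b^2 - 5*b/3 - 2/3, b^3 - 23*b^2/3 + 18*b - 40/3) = b - 2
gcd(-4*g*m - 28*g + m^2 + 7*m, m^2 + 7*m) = m + 7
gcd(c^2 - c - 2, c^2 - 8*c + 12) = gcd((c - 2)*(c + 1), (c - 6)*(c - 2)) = c - 2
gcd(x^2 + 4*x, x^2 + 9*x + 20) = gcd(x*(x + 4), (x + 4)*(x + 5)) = x + 4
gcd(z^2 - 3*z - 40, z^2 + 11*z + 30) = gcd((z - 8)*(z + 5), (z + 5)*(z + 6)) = z + 5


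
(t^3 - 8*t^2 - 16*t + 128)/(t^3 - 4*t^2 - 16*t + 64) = (t - 8)/(t - 4)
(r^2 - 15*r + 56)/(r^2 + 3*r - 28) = (r^2 - 15*r + 56)/(r^2 + 3*r - 28)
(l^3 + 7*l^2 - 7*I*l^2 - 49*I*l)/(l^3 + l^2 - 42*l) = (l - 7*I)/(l - 6)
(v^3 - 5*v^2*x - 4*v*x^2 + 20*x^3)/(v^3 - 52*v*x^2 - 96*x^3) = (-v^2 + 7*v*x - 10*x^2)/(-v^2 + 2*v*x + 48*x^2)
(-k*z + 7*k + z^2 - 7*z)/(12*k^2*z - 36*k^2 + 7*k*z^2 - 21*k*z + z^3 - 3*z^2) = (-k*z + 7*k + z^2 - 7*z)/(12*k^2*z - 36*k^2 + 7*k*z^2 - 21*k*z + z^3 - 3*z^2)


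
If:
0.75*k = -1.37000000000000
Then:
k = -1.83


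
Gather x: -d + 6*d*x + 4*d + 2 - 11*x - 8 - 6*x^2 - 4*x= 3*d - 6*x^2 + x*(6*d - 15) - 6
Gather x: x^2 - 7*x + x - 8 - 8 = x^2 - 6*x - 16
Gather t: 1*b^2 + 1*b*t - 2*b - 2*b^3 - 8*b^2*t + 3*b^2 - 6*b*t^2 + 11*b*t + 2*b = -2*b^3 + 4*b^2 - 6*b*t^2 + t*(-8*b^2 + 12*b)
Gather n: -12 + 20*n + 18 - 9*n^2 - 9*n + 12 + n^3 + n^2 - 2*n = n^3 - 8*n^2 + 9*n + 18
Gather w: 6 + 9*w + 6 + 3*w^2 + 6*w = 3*w^2 + 15*w + 12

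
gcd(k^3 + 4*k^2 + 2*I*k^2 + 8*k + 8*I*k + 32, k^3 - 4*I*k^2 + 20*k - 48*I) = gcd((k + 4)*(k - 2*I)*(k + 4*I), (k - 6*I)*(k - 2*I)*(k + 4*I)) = k^2 + 2*I*k + 8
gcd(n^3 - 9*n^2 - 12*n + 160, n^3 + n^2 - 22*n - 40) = n^2 - n - 20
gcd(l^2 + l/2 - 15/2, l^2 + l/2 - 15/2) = l^2 + l/2 - 15/2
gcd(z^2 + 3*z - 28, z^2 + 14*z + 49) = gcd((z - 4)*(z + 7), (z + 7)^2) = z + 7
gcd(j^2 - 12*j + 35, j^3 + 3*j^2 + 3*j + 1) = 1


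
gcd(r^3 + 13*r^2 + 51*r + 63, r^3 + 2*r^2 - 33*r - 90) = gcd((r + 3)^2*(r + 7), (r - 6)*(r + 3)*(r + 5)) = r + 3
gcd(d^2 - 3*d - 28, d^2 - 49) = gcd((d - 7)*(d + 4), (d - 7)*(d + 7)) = d - 7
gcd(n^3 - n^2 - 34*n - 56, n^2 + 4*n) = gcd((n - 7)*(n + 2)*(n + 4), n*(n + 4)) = n + 4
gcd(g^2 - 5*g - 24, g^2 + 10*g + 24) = 1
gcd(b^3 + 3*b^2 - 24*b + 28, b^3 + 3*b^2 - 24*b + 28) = b^3 + 3*b^2 - 24*b + 28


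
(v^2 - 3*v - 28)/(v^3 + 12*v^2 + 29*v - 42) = (v^2 - 3*v - 28)/(v^3 + 12*v^2 + 29*v - 42)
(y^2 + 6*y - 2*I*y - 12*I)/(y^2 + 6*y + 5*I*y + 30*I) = (y - 2*I)/(y + 5*I)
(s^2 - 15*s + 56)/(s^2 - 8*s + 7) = (s - 8)/(s - 1)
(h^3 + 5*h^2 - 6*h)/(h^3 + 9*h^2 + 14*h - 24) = h/(h + 4)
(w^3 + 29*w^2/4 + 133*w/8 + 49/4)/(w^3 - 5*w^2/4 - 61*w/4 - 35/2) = (w + 7/2)/(w - 5)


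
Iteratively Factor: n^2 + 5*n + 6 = (n + 3)*(n + 2)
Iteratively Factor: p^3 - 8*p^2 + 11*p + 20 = (p - 5)*(p^2 - 3*p - 4) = (p - 5)*(p - 4)*(p + 1)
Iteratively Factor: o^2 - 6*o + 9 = (o - 3)*(o - 3)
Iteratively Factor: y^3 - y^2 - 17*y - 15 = (y + 3)*(y^2 - 4*y - 5) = (y - 5)*(y + 3)*(y + 1)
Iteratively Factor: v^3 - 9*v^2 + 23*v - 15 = (v - 1)*(v^2 - 8*v + 15) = (v - 5)*(v - 1)*(v - 3)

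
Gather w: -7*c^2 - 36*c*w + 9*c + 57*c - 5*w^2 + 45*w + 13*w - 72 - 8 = -7*c^2 + 66*c - 5*w^2 + w*(58 - 36*c) - 80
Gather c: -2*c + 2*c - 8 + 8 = 0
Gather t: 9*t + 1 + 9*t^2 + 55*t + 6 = 9*t^2 + 64*t + 7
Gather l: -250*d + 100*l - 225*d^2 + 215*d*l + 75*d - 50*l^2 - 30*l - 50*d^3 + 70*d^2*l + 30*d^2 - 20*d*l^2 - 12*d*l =-50*d^3 - 195*d^2 - 175*d + l^2*(-20*d - 50) + l*(70*d^2 + 203*d + 70)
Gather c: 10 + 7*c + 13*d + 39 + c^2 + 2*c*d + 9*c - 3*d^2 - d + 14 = c^2 + c*(2*d + 16) - 3*d^2 + 12*d + 63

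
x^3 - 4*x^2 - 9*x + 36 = (x - 4)*(x - 3)*(x + 3)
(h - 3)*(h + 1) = h^2 - 2*h - 3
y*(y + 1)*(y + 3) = y^3 + 4*y^2 + 3*y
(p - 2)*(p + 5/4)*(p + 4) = p^3 + 13*p^2/4 - 11*p/2 - 10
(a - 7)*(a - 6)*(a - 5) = a^3 - 18*a^2 + 107*a - 210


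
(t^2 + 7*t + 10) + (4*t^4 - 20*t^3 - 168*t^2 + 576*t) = 4*t^4 - 20*t^3 - 167*t^2 + 583*t + 10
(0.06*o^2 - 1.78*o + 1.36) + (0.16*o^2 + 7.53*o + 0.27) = 0.22*o^2 + 5.75*o + 1.63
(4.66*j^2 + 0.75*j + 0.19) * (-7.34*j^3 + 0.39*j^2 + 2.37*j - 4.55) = -34.2044*j^5 - 3.6876*j^4 + 9.9421*j^3 - 19.3514*j^2 - 2.9622*j - 0.8645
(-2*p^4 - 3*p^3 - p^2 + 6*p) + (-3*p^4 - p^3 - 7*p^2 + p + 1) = -5*p^4 - 4*p^3 - 8*p^2 + 7*p + 1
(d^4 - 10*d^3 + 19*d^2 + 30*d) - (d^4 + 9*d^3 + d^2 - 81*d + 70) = -19*d^3 + 18*d^2 + 111*d - 70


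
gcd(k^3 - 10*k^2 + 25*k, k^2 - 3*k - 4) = 1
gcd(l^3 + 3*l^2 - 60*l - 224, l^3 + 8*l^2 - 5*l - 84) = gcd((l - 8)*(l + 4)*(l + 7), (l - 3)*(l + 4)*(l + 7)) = l^2 + 11*l + 28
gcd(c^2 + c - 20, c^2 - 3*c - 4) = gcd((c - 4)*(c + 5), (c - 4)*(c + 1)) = c - 4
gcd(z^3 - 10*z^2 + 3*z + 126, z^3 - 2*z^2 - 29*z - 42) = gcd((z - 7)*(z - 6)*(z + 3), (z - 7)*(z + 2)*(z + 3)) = z^2 - 4*z - 21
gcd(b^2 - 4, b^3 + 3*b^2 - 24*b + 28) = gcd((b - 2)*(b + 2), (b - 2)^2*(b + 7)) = b - 2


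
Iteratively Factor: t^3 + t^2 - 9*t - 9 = (t - 3)*(t^2 + 4*t + 3) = (t - 3)*(t + 1)*(t + 3)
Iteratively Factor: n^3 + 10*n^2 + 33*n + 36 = (n + 4)*(n^2 + 6*n + 9) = (n + 3)*(n + 4)*(n + 3)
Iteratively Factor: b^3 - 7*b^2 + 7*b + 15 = (b + 1)*(b^2 - 8*b + 15) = (b - 5)*(b + 1)*(b - 3)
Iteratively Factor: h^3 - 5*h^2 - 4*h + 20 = (h + 2)*(h^2 - 7*h + 10) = (h - 2)*(h + 2)*(h - 5)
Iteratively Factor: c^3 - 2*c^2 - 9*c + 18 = (c - 3)*(c^2 + c - 6) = (c - 3)*(c - 2)*(c + 3)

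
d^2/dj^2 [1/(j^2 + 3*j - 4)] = 2*(-j^2 - 3*j + (2*j + 3)^2 + 4)/(j^2 + 3*j - 4)^3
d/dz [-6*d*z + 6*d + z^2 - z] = -6*d + 2*z - 1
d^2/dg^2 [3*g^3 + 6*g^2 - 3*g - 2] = 18*g + 12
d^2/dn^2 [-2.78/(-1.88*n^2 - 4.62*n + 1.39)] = (-19.651264*n^2 - 48.291936*n + 2.78*(3.76*n + 4.62)*(7.52*n + 9.24) + 14.529392)/(1.88*n^2 + 4.62*n - 1.39)^3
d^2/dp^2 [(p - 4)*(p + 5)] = 2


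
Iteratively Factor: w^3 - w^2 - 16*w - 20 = (w + 2)*(w^2 - 3*w - 10) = (w - 5)*(w + 2)*(w + 2)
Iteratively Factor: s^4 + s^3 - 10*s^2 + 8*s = (s + 4)*(s^3 - 3*s^2 + 2*s) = s*(s + 4)*(s^2 - 3*s + 2) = s*(s - 1)*(s + 4)*(s - 2)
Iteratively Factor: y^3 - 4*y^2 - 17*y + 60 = (y + 4)*(y^2 - 8*y + 15) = (y - 3)*(y + 4)*(y - 5)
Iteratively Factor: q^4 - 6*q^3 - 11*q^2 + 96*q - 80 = (q - 4)*(q^3 - 2*q^2 - 19*q + 20) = (q - 4)*(q + 4)*(q^2 - 6*q + 5) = (q - 5)*(q - 4)*(q + 4)*(q - 1)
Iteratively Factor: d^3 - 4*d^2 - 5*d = (d)*(d^2 - 4*d - 5) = d*(d + 1)*(d - 5)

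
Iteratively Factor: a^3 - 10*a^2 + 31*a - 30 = (a - 3)*(a^2 - 7*a + 10) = (a - 3)*(a - 2)*(a - 5)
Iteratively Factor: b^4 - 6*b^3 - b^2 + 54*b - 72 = (b - 4)*(b^3 - 2*b^2 - 9*b + 18) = (b - 4)*(b - 3)*(b^2 + b - 6) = (b - 4)*(b - 3)*(b + 3)*(b - 2)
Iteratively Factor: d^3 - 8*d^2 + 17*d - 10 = (d - 2)*(d^2 - 6*d + 5) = (d - 2)*(d - 1)*(d - 5)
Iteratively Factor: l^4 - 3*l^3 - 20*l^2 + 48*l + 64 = (l - 4)*(l^3 + l^2 - 16*l - 16) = (l - 4)*(l + 4)*(l^2 - 3*l - 4) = (l - 4)*(l + 1)*(l + 4)*(l - 4)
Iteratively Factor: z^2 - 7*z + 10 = (z - 2)*(z - 5)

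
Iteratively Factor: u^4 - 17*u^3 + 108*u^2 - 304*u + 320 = (u - 4)*(u^3 - 13*u^2 + 56*u - 80) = (u - 4)^2*(u^2 - 9*u + 20) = (u - 4)^3*(u - 5)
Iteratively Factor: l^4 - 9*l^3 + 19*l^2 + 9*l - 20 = (l - 5)*(l^3 - 4*l^2 - l + 4) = (l - 5)*(l - 4)*(l^2 - 1) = (l - 5)*(l - 4)*(l - 1)*(l + 1)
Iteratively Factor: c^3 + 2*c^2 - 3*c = (c + 3)*(c^2 - c) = (c - 1)*(c + 3)*(c)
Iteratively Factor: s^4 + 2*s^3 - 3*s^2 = (s)*(s^3 + 2*s^2 - 3*s) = s*(s - 1)*(s^2 + 3*s) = s^2*(s - 1)*(s + 3)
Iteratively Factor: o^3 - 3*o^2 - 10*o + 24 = (o - 4)*(o^2 + o - 6) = (o - 4)*(o + 3)*(o - 2)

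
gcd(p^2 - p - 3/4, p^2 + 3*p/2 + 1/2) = p + 1/2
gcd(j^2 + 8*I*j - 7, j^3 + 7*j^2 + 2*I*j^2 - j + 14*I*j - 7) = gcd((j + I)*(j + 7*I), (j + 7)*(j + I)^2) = j + I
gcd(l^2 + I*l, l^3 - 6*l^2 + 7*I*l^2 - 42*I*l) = l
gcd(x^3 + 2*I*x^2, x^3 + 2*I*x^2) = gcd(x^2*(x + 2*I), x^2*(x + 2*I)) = x^3 + 2*I*x^2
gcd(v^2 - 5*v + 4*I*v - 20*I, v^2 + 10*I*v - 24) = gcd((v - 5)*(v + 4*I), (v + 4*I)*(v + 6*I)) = v + 4*I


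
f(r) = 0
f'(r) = 0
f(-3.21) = 0.00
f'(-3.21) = 0.00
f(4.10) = 0.00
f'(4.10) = 0.00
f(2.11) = 0.00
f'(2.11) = 0.00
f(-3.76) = 0.00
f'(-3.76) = 0.00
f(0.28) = 0.00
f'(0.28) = 0.00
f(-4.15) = 0.00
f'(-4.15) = 0.00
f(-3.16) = 0.00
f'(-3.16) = 0.00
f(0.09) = 0.00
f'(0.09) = 0.00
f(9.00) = 0.00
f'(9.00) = 0.00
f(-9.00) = 0.00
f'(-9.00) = 0.00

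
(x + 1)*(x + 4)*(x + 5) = x^3 + 10*x^2 + 29*x + 20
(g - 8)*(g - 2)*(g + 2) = g^3 - 8*g^2 - 4*g + 32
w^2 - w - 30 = (w - 6)*(w + 5)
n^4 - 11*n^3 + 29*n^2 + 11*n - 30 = (n - 6)*(n - 5)*(n - 1)*(n + 1)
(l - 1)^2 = l^2 - 2*l + 1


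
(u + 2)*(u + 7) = u^2 + 9*u + 14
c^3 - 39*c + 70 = (c - 5)*(c - 2)*(c + 7)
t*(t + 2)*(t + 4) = t^3 + 6*t^2 + 8*t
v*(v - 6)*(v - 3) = v^3 - 9*v^2 + 18*v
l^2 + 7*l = l*(l + 7)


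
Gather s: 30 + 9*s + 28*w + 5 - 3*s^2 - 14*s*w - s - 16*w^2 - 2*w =-3*s^2 + s*(8 - 14*w) - 16*w^2 + 26*w + 35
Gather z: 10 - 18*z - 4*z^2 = -4*z^2 - 18*z + 10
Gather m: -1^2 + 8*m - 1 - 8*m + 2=0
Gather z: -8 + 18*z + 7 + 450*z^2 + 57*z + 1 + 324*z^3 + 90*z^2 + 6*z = 324*z^3 + 540*z^2 + 81*z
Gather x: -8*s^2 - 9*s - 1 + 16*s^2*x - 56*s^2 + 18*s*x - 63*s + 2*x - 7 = -64*s^2 - 72*s + x*(16*s^2 + 18*s + 2) - 8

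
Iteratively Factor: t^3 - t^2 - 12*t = (t)*(t^2 - t - 12) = t*(t - 4)*(t + 3)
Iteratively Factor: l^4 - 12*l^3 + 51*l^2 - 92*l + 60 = (l - 2)*(l^3 - 10*l^2 + 31*l - 30) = (l - 3)*(l - 2)*(l^2 - 7*l + 10) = (l - 3)*(l - 2)^2*(l - 5)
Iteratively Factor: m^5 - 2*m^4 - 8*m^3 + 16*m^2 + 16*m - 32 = (m - 2)*(m^4 - 8*m^2 + 16) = (m - 2)^2*(m^3 + 2*m^2 - 4*m - 8) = (m - 2)^2*(m + 2)*(m^2 - 4) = (m - 2)^3*(m + 2)*(m + 2)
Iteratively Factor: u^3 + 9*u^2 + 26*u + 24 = (u + 2)*(u^2 + 7*u + 12) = (u + 2)*(u + 3)*(u + 4)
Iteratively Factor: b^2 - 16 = (b - 4)*(b + 4)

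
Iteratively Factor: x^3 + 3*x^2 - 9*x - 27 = (x - 3)*(x^2 + 6*x + 9) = (x - 3)*(x + 3)*(x + 3)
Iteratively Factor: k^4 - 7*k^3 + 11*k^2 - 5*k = (k - 1)*(k^3 - 6*k^2 + 5*k) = (k - 1)^2*(k^2 - 5*k) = (k - 5)*(k - 1)^2*(k)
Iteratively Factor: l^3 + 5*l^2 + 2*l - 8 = (l + 4)*(l^2 + l - 2) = (l - 1)*(l + 4)*(l + 2)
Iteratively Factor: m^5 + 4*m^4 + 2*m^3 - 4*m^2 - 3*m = (m + 1)*(m^4 + 3*m^3 - m^2 - 3*m) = m*(m + 1)*(m^3 + 3*m^2 - m - 3) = m*(m + 1)^2*(m^2 + 2*m - 3) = m*(m - 1)*(m + 1)^2*(m + 3)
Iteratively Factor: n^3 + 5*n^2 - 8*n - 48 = (n + 4)*(n^2 + n - 12) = (n - 3)*(n + 4)*(n + 4)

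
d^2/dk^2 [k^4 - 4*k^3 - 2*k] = 12*k*(k - 2)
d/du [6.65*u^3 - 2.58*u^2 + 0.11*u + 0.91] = 19.95*u^2 - 5.16*u + 0.11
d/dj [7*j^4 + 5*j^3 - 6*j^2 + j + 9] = 28*j^3 + 15*j^2 - 12*j + 1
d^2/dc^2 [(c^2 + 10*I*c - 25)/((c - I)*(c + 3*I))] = 8*(2*I*c^3 - 21*c^2 - 60*I*c + 61)/(c^6 + 6*I*c^5 - 3*c^4 + 28*I*c^3 - 9*c^2 + 54*I*c + 27)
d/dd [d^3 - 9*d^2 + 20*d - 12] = 3*d^2 - 18*d + 20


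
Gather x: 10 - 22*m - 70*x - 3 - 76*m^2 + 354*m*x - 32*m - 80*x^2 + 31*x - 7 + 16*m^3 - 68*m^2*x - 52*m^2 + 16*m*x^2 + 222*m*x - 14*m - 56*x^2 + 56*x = 16*m^3 - 128*m^2 - 68*m + x^2*(16*m - 136) + x*(-68*m^2 + 576*m + 17)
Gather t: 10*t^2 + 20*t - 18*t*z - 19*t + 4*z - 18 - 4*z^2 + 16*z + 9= 10*t^2 + t*(1 - 18*z) - 4*z^2 + 20*z - 9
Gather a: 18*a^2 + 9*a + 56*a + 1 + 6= 18*a^2 + 65*a + 7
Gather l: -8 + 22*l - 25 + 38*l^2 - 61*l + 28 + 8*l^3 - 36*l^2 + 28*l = 8*l^3 + 2*l^2 - 11*l - 5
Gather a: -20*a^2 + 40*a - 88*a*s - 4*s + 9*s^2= -20*a^2 + a*(40 - 88*s) + 9*s^2 - 4*s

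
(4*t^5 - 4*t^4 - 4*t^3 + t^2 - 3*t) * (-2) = -8*t^5 + 8*t^4 + 8*t^3 - 2*t^2 + 6*t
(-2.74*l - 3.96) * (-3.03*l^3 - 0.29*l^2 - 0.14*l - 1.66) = 8.3022*l^4 + 12.7934*l^3 + 1.532*l^2 + 5.1028*l + 6.5736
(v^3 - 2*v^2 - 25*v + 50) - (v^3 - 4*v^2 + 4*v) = 2*v^2 - 29*v + 50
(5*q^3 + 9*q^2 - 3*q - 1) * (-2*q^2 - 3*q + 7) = -10*q^5 - 33*q^4 + 14*q^3 + 74*q^2 - 18*q - 7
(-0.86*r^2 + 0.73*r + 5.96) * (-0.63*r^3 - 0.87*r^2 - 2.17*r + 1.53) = 0.5418*r^5 + 0.2883*r^4 - 2.5237*r^3 - 8.0851*r^2 - 11.8163*r + 9.1188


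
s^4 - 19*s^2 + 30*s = s*(s - 3)*(s - 2)*(s + 5)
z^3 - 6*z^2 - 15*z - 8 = (z - 8)*(z + 1)^2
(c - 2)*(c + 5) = c^2 + 3*c - 10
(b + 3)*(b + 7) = b^2 + 10*b + 21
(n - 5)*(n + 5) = n^2 - 25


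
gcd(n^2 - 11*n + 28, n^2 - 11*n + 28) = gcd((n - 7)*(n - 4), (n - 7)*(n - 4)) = n^2 - 11*n + 28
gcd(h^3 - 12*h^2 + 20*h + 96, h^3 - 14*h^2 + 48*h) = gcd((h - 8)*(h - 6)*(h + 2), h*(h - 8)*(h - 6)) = h^2 - 14*h + 48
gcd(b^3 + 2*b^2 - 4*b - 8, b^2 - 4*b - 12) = b + 2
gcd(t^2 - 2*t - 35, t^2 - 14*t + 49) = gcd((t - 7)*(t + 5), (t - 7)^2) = t - 7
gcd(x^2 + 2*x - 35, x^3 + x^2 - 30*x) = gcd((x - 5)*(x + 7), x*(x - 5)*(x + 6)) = x - 5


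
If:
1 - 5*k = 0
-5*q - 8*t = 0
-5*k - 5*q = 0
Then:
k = 1/5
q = -1/5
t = 1/8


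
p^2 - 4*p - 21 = (p - 7)*(p + 3)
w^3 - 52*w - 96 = (w - 8)*(w + 2)*(w + 6)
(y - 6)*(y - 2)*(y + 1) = y^3 - 7*y^2 + 4*y + 12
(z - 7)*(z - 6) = z^2 - 13*z + 42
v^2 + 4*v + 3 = (v + 1)*(v + 3)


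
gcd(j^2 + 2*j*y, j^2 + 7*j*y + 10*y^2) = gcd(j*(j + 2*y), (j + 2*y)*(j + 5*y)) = j + 2*y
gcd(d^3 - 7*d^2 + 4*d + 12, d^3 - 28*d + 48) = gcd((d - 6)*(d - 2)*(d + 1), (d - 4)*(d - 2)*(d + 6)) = d - 2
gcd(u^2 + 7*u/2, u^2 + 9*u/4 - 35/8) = u + 7/2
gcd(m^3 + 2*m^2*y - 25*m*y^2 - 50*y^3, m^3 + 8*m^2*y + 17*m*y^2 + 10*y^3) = m^2 + 7*m*y + 10*y^2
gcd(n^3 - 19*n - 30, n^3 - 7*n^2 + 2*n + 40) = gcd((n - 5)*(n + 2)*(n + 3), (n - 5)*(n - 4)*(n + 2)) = n^2 - 3*n - 10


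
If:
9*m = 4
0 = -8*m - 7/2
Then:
No Solution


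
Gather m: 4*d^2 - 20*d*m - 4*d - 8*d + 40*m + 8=4*d^2 - 12*d + m*(40 - 20*d) + 8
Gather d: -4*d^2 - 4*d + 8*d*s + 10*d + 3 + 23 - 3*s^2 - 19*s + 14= -4*d^2 + d*(8*s + 6) - 3*s^2 - 19*s + 40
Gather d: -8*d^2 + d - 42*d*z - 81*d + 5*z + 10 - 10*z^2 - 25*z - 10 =-8*d^2 + d*(-42*z - 80) - 10*z^2 - 20*z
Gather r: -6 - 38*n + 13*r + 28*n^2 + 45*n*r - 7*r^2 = 28*n^2 - 38*n - 7*r^2 + r*(45*n + 13) - 6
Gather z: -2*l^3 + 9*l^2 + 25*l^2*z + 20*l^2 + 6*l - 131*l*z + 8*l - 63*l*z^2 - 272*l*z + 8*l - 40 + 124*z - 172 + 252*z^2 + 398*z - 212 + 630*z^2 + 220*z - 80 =-2*l^3 + 29*l^2 + 22*l + z^2*(882 - 63*l) + z*(25*l^2 - 403*l + 742) - 504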